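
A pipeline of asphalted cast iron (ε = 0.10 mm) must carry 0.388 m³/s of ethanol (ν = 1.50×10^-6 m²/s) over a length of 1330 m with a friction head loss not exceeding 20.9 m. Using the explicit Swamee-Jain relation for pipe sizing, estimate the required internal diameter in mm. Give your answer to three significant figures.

D ≈ 420 mm

Swamee-Jain (Type III): D = 0.66·[ε^1.25·(LQ²/(gh_f))^4.75 + ν·Q^9.4·(L/(gh_f))^5.2]^0.04
LQ²/(gh_f) = 0.9766; L/(gh_f) = 6.487
Term 1 = ε^1.25·(…)^4.75 = 8.93×10^-6; Term 2 = ν·Q^9.4·(…)^5.2 = 3.42×10^-6
D = 0.66·(8.93×10^-6 + 3.42×10^-6)^0.04 = 0.4200 m = 420 mm
Check: V = 2.80 m/s, Re = 7.84×10^5, f = 0.01537, h_f = 19.5 m ≈ 20.9 m ✓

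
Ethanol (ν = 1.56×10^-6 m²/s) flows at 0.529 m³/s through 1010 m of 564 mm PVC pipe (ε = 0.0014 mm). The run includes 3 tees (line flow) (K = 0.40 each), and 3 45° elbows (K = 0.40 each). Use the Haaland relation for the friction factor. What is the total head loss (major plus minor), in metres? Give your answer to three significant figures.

V = 4Q/(πD²) = 2.117 m/s; V²/2g = 0.2285 m
Re = 7.66×10^5, ε/D = 2.48×10^-6 → f = 0.01216 (Haaland)
Major: h_f = f(L/D)·V²/2g = 0.01216·1791·0.2285 = 4.975 m
Minor: ΣK = 2.40; h_m = ΣK·V²/2g = 0.5484 m
Total H_L = 4.975 + 0.5484 = 5.524 m

H_L ≈ 5.52 m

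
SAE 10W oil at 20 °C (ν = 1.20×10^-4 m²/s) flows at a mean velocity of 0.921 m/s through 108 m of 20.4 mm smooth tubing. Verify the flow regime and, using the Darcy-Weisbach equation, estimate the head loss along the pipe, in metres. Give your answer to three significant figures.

Re = VD/ν = 0.921·0.02040/1.20×10^-4 = 157 → laminar (Re < 2300)
f = 64/Re = 0.4088
h_f = f(L/D)V²/(2g) = 0.4088·(108/0.02040)·0.921²/(2·9.81) = 93.56 m

h_f ≈ 93.6 m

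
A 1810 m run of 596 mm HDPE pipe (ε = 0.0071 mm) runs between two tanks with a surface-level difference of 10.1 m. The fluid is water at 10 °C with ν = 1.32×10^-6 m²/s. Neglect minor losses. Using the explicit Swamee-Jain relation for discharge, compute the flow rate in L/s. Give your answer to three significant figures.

Q ≈ 656 L/s

Swamee-Jain (Type II): Q = -0.965·√(gD⁵h_f/L)·ln[ε/(3.7D) + √(3.17ν²L/(gD³h_f))]
√(gD⁵h_f/L) = √(9.81·0.596⁵·10.1/1810) = 0.06416
ε/(3.7D) = 3.22×10^-6; √(3.17ν²L/(gD³h_f)) = 2.18×10^-5
Q = -0.965·0.06416·ln(2.505×10^-5) = 0.6560 m³/s
Check: V = 2.35 m/s, Re = 1.06×10^6, f = 0.01179, h_f = 10.1 m ≈ 10.1 m ✓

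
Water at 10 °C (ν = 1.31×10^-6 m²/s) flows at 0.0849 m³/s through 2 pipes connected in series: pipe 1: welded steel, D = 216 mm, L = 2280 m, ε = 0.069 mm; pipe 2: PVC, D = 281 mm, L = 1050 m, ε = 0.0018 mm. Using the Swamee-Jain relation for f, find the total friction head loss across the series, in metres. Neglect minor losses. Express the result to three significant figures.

Pipe 1: V = 2.317 m/s, Re = 3.82×10^5, ε/D = 3.19×10^-4, f = 0.01685, h_1 = f(L/D)V²/2g = 48.66 m
Pipe 2: V = 1.369 m/s, Re = 2.94×10^5, ε/D = 6.41×10^-6, f = 0.01451, h_2 = f(L/D)V²/2g = 5.178 m
Series → Q common, losses add: H = Σh = 53.84 m

H ≈ 53.8 m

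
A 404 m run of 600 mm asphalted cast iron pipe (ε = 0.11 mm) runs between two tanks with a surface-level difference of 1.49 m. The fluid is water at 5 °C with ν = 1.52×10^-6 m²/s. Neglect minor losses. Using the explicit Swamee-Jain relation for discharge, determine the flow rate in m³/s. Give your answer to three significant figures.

Swamee-Jain (Type II): Q = -0.965·√(gD⁵h_f/L)·ln[ε/(3.7D) + √(3.17ν²L/(gD³h_f))]
√(gD⁵h_f/L) = √(9.81·0.600⁵·1.49/404) = 0.05304
ε/(3.7D) = 4.95×10^-5; √(3.17ν²L/(gD³h_f)) = 3.06×10^-5
Q = -0.965·0.05304·ln(8.016×10^-5) = 0.4827 m³/s
Check: V = 1.71 m/s, Re = 6.74×10^5, f = 0.01498, h_f = 1.50 m ≈ 1.49 m ✓

Q ≈ 0.483 m³/s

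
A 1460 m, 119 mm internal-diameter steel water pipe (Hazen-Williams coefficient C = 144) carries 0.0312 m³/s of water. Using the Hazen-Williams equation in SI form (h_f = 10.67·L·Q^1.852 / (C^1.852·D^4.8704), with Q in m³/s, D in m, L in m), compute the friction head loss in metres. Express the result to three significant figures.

h_f ≈ 81.1 m

h_f = 10.67·1460·0.0312^1.852 / (144^1.852·0.119^4.8704) = 81.07 m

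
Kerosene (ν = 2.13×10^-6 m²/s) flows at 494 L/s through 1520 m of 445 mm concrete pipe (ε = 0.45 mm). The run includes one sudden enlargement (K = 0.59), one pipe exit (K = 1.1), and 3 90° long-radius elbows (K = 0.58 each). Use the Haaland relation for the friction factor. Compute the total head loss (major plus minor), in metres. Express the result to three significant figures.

V = 4Q/(πD²) = 3.176 m/s; V²/2g = 0.5142 m
Re = 6.64×10^5, ε/D = 0.00101 → f = 0.02012 (Haaland)
Major: h_f = f(L/D)·V²/2g = 0.02012·3416·0.5142 = 35.34 m
Minor: ΣK = 3.43; h_m = ΣK·V²/2g = 1.764 m
Total H_L = 35.34 + 1.764 = 37.11 m

H_L ≈ 37.1 m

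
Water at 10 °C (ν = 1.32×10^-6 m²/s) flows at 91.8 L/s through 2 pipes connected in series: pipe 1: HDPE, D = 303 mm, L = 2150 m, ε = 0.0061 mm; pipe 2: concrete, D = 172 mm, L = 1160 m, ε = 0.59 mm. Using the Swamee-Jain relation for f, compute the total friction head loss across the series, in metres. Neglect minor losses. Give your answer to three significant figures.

Pipe 1: V = 1.273 m/s, Re = 2.92×10^5, ε/D = 2.01×10^-5, f = 0.01468, h_1 = f(L/D)V²/2g = 8.603 m
Pipe 2: V = 3.951 m/s, Re = 5.15×10^5, ε/D = 0.00343, f = 0.02752, h_2 = f(L/D)V²/2g = 147.7 m
Series → Q common, losses add: H = Σh = 156.3 m

H ≈ 156 m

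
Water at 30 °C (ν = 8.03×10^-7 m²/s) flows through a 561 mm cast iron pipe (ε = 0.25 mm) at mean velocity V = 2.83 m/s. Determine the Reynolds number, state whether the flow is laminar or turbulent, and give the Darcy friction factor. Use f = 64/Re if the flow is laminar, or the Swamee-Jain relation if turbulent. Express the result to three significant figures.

Re = VD/ν = 2.830·0.561/8.03×10^-7 = 1.98×10^6
Re > 4000 → turbulent; ε/D = 4.46×10^-4
Swamee-Jain: f = 0.01663

Re ≈ 1.98×10^6; turbulent; f ≈ 0.0166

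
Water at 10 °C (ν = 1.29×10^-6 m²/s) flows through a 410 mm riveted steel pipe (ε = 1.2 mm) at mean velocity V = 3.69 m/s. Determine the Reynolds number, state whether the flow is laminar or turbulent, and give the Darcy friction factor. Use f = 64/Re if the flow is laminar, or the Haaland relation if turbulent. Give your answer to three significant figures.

Re = VD/ν = 3.690·0.410/1.29×10^-6 = 1.17×10^6
Re > 4000 → turbulent; ε/D = 0.00293
Haaland: f = 0.02614

Re ≈ 1.17×10^6; turbulent; f ≈ 0.0261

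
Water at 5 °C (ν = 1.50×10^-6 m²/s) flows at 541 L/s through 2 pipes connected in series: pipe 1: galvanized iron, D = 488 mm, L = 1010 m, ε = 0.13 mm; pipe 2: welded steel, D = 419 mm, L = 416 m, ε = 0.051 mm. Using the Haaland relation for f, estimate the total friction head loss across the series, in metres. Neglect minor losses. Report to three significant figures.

H ≈ 24.1 m

Pipe 1: V = 2.892 m/s, Re = 9.41×10^5, ε/D = 2.66×10^-4, f = 0.01533, h_1 = f(L/D)V²/2g = 13.53 m
Pipe 2: V = 3.924 m/s, Re = 1.10×10^6, ε/D = 1.22×10^-4, f = 0.01355, h_2 = f(L/D)V²/2g = 10.55 m
Series → Q common, losses add: H = Σh = 24.08 m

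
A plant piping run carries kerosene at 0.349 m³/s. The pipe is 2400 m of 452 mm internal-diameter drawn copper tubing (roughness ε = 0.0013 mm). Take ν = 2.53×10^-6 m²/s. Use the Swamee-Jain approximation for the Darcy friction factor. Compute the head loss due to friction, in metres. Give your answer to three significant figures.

V = 4Q/(πD²) = 4·0.349/(π·0.452²) = 2.175 m/s
Re = VD/ν = 2.175·0.452/2.53×10^-6 = 3.89×10^5 → turbulent
ε/D = 0.0013/452 = 2.88×10^-6
Swamee-Jain: f = 0.01374
h_f = f(L/D)V²/(2g) = 0.01374·(2400/0.452)·2.175²/(2·9.81) = 17.59 m

h_f ≈ 17.6 m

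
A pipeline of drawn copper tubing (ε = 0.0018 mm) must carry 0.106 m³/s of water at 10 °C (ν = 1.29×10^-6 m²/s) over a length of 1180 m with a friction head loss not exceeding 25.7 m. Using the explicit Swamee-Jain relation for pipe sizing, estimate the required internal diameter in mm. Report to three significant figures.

D ≈ 228 mm

Swamee-Jain (Type III): D = 0.66·[ε^1.25·(LQ²/(gh_f))^4.75 + ν·Q^9.4·(L/(gh_f))^5.2]^0.04
LQ²/(gh_f) = 0.05259; L/(gh_f) = 4.680
Term 1 = ε^1.25·(…)^4.75 = 5.54×10^-14; Term 2 = ν·Q^9.4·(…)^5.2 = 2.72×10^-12
D = 0.66·(5.54×10^-14 + 2.72×10^-12)^0.04 = 0.2276 m = 228 mm
Check: V = 2.60 m/s, Re = 4.60×10^5, f = 0.01341, h_f = 24.0 m ≈ 25.7 m ✓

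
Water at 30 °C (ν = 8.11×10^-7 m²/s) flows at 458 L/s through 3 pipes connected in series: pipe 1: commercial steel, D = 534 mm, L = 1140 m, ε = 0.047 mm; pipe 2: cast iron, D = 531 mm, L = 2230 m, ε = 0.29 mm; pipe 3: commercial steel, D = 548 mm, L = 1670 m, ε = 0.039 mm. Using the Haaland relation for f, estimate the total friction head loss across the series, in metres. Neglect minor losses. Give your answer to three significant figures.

Pipe 1: V = 2.045 m/s, Re = 1.35×10^6, ε/D = 8.80×10^-5, f = 0.01284, h_1 = f(L/D)V²/2g = 5.842 m
Pipe 2: V = 2.068 m/s, Re = 1.35×10^6, ε/D = 5.46×10^-4, f = 0.01738, h_2 = f(L/D)V²/2g = 15.91 m
Pipe 3: V = 1.942 m/s, Re = 1.31×10^6, ε/D = 7.12×10^-5, f = 0.01257, h_3 = f(L/D)V²/2g = 7.362 m
Series → Q common, losses add: H = Σh = 29.11 m

H ≈ 29.1 m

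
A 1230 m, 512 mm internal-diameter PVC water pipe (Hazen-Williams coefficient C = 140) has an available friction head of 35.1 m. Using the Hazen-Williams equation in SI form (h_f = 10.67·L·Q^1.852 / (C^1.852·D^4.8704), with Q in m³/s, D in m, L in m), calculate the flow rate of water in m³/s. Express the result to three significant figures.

Q ≈ 0.983 m³/s

Rearranging: Q = [h_f·C^1.852·D^4.8704 / (10.67·L)]^(1/1.852)
Q = [35.1·140^1.852·0.512^4.8704 / (10.67·1230)]^0.540 = 0.9826 m³/s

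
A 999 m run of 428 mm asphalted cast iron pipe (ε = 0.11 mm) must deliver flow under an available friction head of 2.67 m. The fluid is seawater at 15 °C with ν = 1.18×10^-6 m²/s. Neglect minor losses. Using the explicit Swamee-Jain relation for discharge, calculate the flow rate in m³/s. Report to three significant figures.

Q ≈ 0.170 m³/s

Swamee-Jain (Type II): Q = -0.965·√(gD⁵h_f/L)·ln[ε/(3.7D) + √(3.17ν²L/(gD³h_f))]
√(gD⁵h_f/L) = √(9.81·0.428⁵·2.67/999) = 0.01941
ε/(3.7D) = 6.95×10^-5; √(3.17ν²L/(gD³h_f)) = 4.63×10^-5
Q = -0.965·0.01941·ln(1.158×10^-4) = 0.1697 m³/s
Check: V = 1.18 m/s, Re = 4.28×10^5, f = 0.01622, h_f = 2.69 m ≈ 2.67 m ✓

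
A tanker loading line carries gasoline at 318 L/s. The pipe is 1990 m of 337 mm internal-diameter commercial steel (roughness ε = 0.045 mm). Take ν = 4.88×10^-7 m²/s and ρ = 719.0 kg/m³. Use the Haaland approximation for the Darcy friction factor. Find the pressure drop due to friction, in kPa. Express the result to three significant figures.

V = 4Q/(πD²) = 4·0.318/(π·0.337²) = 3.565 m/s
Re = VD/ν = 3.565·0.337/4.88×10^-7 = 2.46×10^6 → turbulent
ε/D = 0.045/337 = 1.34×10^-4
Haaland: f = 0.01319
h_f = f(L/D)V²/(2g) = 0.01319·(1990/0.337)·3.565²/(2·9.81) = 50.44 m
Δp = ρg·h_f = 719.0·9.81·50.44 = 355.8 kPa

Δp ≈ 356 kPa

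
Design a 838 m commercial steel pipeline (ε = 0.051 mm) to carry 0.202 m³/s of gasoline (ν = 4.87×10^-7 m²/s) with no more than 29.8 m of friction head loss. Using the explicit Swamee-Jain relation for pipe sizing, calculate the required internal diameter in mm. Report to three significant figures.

Swamee-Jain (Type III): D = 0.66·[ε^1.25·(LQ²/(gh_f))^4.75 + ν·Q^9.4·(L/(gh_f))^5.2]^0.04
LQ²/(gh_f) = 0.1170; L/(gh_f) = 2.867
Term 1 = ε^1.25·(…)^4.75 = 1.61×10^-10; Term 2 = ν·Q^9.4·(…)^5.2 = 3.44×10^-11
D = 0.66·(1.61×10^-10 + 3.44×10^-11)^0.04 = 0.2699 m = 270 mm
Check: V = 3.53 m/s, Re = 1.96×10^6, f = 0.01419, h_f = 28.0 m ≈ 29.8 m ✓

D ≈ 270 mm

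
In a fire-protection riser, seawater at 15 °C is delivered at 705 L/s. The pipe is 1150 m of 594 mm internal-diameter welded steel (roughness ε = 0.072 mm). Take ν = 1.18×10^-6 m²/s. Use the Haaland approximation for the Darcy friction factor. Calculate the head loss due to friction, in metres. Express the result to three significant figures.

h_f ≈ 8.56 m

V = 4Q/(πD²) = 4·0.705/(π·0.594²) = 2.544 m/s
Re = VD/ν = 2.544·0.594/1.18×10^-6 = 1.28×10^6 → turbulent
ε/D = 0.072/594 = 1.21×10^-4
Haaland: f = 0.01340
h_f = f(L/D)V²/(2g) = 0.01340·(1150/0.594)·2.544²/(2·9.81) = 8.561 m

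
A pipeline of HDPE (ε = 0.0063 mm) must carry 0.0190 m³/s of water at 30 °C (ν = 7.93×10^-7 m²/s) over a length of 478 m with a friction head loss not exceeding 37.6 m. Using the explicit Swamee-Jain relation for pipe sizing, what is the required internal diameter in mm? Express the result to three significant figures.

Swamee-Jain (Type III): D = 0.66·[ε^1.25·(LQ²/(gh_f))^4.75 + ν·Q^9.4·(L/(gh_f))^5.2]^0.04
LQ²/(gh_f) = 4.678×10^-4; L/(gh_f) = 1.296
Term 1 = ε^1.25·(…)^4.75 = 4.81×10^-23; Term 2 = ν·Q^9.4·(…)^5.2 = 2.02×10^-22
D = 0.66·(4.81×10^-23 + 2.02×10^-22)^0.04 = 0.09025 m = 90.3 mm
Check: V = 2.97 m/s, Re = 3.38×10^5, f = 0.01488, h_f = 35.4 m ≈ 37.6 m ✓

D ≈ 90.3 mm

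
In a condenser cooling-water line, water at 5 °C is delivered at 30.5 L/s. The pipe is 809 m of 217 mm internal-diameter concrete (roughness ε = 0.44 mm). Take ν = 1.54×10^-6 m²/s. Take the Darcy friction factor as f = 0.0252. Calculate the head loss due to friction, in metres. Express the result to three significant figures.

h_f ≈ 3.26 m

V = 4Q/(πD²) = 4·0.0305/(π·0.217²) = 0.8247 m/s
h_f = f(L/D)V²/(2g) = 0.02520·(809/0.217)·0.8247²/(2·9.81) = 3.257 m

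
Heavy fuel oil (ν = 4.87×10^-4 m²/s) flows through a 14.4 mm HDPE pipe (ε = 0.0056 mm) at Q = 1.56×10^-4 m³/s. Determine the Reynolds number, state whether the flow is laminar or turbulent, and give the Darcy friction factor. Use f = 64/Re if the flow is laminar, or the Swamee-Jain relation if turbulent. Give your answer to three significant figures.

V = 4Q/(πD²) = 0.9579 m/s
Re = VD/ν = 0.9579·0.0144/4.87×10^-4 = 28.3
Re < 2300 → laminar → f = 64/Re = 2.260

Re ≈ 28.3; laminar; f = 64/Re ≈ 2.26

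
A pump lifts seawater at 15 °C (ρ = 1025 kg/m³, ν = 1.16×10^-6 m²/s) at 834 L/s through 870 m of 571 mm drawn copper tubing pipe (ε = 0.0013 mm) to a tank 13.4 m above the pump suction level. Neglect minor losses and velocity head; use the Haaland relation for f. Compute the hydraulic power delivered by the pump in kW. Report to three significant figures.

P_hyd ≈ 187 kW

V = 4Q/(πD²) = 3.257 m/s; Re = 1.60×10^6; ε/D = 2.28×10^-6; f = 0.01077
h_f = f(L/D)V²/2g = 8.871 m
Total head H = z + h_f = 13.4 + 8.871 = 22.27 m
P_hyd = ρgQH = 1025·9.81·0.834·22.27 = 186.8 kW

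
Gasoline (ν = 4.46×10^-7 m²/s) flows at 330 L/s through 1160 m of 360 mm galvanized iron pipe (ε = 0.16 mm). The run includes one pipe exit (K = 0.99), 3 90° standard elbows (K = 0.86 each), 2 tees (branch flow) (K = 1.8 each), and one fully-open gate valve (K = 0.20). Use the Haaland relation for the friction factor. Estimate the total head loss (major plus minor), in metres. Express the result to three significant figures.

V = 4Q/(πD²) = 3.242 m/s; V²/2g = 0.5357 m
Re = 2.62×10^6, ε/D = 4.44×10^-4 → f = 0.01649 (Haaland)
Major: h_f = f(L/D)·V²/2g = 0.01649·3222·0.5357 = 28.46 m
Minor: ΣK = 7.37; h_m = ΣK·V²/2g = 3.948 m
Total H_L = 28.46 + 3.948 = 32.41 m

H_L ≈ 32.4 m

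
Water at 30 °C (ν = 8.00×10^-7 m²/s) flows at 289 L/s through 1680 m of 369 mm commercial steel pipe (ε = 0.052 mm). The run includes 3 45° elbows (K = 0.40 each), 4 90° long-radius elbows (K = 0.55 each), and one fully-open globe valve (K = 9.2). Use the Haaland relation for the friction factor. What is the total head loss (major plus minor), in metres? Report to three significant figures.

V = 4Q/(πD²) = 2.702 m/s; V²/2g = 0.3722 m
Re = 1.25×10^6, ε/D = 1.41×10^-4 → f = 0.01371 (Haaland)
Major: h_f = f(L/D)·V²/2g = 0.01371·4553·0.3722 = 23.23 m
Minor: ΣK = 12.6; h_m = ΣK·V²/2g = 4.690 m
Total H_L = 23.23 + 4.690 = 27.92 m

H_L ≈ 27.9 m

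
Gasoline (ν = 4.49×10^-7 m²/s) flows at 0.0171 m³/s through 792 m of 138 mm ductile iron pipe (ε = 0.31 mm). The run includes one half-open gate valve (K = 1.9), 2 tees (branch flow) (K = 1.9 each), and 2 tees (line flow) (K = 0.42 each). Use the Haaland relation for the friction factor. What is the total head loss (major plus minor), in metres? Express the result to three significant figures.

H_L ≈ 9.85 m

V = 4Q/(πD²) = 1.143 m/s; V²/2g = 0.06662 m
Re = 3.51×10^5, ε/D = 0.00225 → f = 0.02463 (Haaland)
Major: h_f = f(L/D)·V²/2g = 0.02463·5739·0.06662 = 9.417 m
Minor: ΣK = 6.54; h_m = ΣK·V²/2g = 0.4357 m
Total H_L = 9.417 + 0.4357 = 9.853 m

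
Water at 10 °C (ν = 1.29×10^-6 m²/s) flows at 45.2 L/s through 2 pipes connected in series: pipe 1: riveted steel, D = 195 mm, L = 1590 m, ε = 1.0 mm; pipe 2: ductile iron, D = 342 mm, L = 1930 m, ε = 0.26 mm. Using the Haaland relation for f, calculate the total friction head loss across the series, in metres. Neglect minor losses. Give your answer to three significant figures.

H ≈ 31.0 m

Pipe 1: V = 1.513 m/s, Re = 2.29×10^5, ε/D = 0.00513, f = 0.03103, h_1 = f(L/D)V²/2g = 29.54 m
Pipe 2: V = 0.4920 m/s, Re = 1.30×10^5, ε/D = 7.60×10^-4, f = 0.02056, h_2 = f(L/D)V²/2g = 1.432 m
Series → Q common, losses add: H = Σh = 30.98 m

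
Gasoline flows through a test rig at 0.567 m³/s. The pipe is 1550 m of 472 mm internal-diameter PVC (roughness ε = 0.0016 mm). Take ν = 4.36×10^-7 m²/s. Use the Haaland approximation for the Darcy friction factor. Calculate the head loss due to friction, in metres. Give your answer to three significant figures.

h_f ≈ 16.9 m

V = 4Q/(πD²) = 4·0.567/(π·0.472²) = 3.240 m/s
Re = VD/ν = 3.240·0.472/4.36×10^-7 = 3.51×10^6 → turbulent
ε/D = 0.0016/472 = 3.39×10^-6
Haaland: f = 0.009619
h_f = f(L/D)V²/(2g) = 0.009619·(1550/0.472)·3.240²/(2·9.81) = 16.91 m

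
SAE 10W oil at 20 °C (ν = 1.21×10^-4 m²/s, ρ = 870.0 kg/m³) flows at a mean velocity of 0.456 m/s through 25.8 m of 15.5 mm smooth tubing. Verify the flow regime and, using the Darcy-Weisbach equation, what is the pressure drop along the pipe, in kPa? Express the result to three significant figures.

Δp ≈ 165 kPa

Re = VD/ν = 0.456·0.01550/1.21×10^-4 = 58.4 → laminar (Re < 2300)
f = 64/Re = 1.096
h_f = f(L/D)V²/(2g) = 1.096·(25.8/0.01550)·0.456²/(2·9.81) = 19.33 m
Δp = ρg·h_f = 870.0·9.81·19.33 = 165.0 kPa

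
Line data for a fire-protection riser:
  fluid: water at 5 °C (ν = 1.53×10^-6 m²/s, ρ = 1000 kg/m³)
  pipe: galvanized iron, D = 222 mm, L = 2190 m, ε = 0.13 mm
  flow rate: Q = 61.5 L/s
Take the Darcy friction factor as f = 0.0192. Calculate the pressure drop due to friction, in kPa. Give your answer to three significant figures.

V = 4Q/(πD²) = 4·0.0615/(π·0.222²) = 1.589 m/s
h_f = f(L/D)V²/(2g) = 0.01920·(2190/0.222)·1.589²/(2·9.81) = 24.37 m
Δp = ρg·h_f = 1000·9.81·24.37 = 239.1 kPa

Δp ≈ 239 kPa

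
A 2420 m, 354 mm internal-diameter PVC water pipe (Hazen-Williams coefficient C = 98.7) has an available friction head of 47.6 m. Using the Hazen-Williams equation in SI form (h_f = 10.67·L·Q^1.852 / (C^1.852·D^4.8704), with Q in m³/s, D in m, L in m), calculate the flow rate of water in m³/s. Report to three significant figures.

Rearranging: Q = [h_f·C^1.852·D^4.8704 / (10.67·L)]^(1/1.852)
Q = [47.6·98.7^1.852·0.354^4.8704 / (10.67·2420)]^0.540 = 0.2147 m³/s

Q ≈ 0.215 m³/s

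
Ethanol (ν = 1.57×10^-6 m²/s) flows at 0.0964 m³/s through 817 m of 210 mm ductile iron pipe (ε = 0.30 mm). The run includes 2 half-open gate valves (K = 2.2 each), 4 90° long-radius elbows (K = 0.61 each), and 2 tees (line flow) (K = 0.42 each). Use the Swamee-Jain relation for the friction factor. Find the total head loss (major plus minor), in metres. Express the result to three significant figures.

H_L ≈ 37.2 m

V = 4Q/(πD²) = 2.783 m/s; V²/2g = 0.3948 m
Re = 3.72×10^5, ε/D = 0.00143 → f = 0.02221 (Swamee-Jain)
Major: h_f = f(L/D)·V²/2g = 0.02221·3890·0.3948 = 34.12 m
Minor: ΣK = 7.68; h_m = ΣK·V²/2g = 3.032 m
Total H_L = 34.12 + 3.032 = 37.15 m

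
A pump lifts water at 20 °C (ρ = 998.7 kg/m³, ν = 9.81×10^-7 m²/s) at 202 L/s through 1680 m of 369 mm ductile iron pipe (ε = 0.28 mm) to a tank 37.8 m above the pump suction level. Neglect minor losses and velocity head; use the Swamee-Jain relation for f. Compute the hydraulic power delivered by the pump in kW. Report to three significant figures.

P_hyd ≈ 106 kW

V = 4Q/(πD²) = 1.889 m/s; Re = 7.11×10^5; ε/D = 7.59×10^-4; f = 0.01901
h_f = f(L/D)V²/2g = 15.74 m
Total head H = z + h_f = 37.8 + 15.74 = 53.54 m
P_hyd = ρgQH = 998.7·9.81·0.202·53.54 = 106.0 kW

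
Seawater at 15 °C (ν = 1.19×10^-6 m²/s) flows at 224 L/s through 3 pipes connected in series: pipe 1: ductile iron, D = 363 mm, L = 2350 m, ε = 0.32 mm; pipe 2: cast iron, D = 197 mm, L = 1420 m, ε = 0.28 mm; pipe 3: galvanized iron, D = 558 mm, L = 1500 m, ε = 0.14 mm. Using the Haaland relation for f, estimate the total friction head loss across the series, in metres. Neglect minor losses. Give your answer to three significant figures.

H ≈ 461 m

Pipe 1: V = 2.164 m/s, Re = 6.60×10^5, ε/D = 8.82×10^-4, f = 0.01952, h_1 = f(L/D)V²/2g = 30.18 m
Pipe 2: V = 7.349 m/s, Re = 1.22×10^6, ε/D = 0.00142, f = 0.02164, h_2 = f(L/D)V²/2g = 429.4 m
Pipe 3: V = 0.9160 m/s, Re = 4.30×10^5, ε/D = 2.51×10^-4, f = 0.01593, h_3 = f(L/D)V²/2g = 1.831 m
Series → Q common, losses add: H = Σh = 461.5 m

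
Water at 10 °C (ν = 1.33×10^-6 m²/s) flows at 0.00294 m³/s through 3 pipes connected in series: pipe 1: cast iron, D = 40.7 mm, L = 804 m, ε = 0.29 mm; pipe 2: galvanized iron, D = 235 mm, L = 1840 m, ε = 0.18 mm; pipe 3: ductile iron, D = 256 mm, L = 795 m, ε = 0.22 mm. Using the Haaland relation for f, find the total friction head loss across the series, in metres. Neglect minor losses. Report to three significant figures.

H ≈ 180 m

Pipe 1: V = 2.260 m/s, Re = 6.92×10^4, ε/D = 0.00713, f = 0.03495, h_1 = f(L/D)V²/2g = 179.7 m
Pipe 2: V = 0.06778 m/s, Re = 1.20×10^4, ε/D = 7.66×10^-4, f = 0.03048, h_2 = f(L/D)V²/2g = 0.05589 m
Pipe 3: V = 0.05712 m/s, Re = 1.10×10^4, ε/D = 8.59×10^-4, f = 0.03125, h_3 = f(L/D)V²/2g = 0.01614 m
Series → Q common, losses add: H = Σh = 179.8 m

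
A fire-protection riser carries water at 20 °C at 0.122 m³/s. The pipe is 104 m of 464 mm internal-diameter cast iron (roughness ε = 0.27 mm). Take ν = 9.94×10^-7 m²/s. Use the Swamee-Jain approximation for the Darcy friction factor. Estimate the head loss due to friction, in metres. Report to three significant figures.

V = 4Q/(πD²) = 4·0.122/(π·0.464²) = 0.7215 m/s
Re = VD/ν = 0.7215·0.464/9.94×10^-7 = 3.37×10^5 → turbulent
ε/D = 0.27/464 = 5.82×10^-4
Swamee-Jain: f = 0.01865
h_f = f(L/D)V²/(2g) = 0.01865·(104/0.464)·0.7215²/(2·9.81) = 0.1109 m

h_f ≈ 0.111 m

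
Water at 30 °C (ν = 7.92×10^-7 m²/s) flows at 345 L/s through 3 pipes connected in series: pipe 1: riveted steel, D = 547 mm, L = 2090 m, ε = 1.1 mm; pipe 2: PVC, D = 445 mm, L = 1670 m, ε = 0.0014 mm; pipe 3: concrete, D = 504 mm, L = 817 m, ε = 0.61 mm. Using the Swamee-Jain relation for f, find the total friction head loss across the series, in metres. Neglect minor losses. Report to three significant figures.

Pipe 1: V = 1.468 m/s, Re = 1.01×10^6, ε/D = 0.00201, f = 0.02371, h_1 = f(L/D)V²/2g = 9.952 m
Pipe 2: V = 2.218 m/s, Re = 1.25×10^6, ε/D = 3.15×10^-6, f = 0.01128, h_2 = f(L/D)V²/2g = 10.62 m
Pipe 3: V = 1.729 m/s, Re = 1.10×10^6, ε/D = 0.00121, f = 0.02090, h_3 = f(L/D)V²/2g = 5.165 m
Series → Q common, losses add: H = Σh = 25.73 m

H ≈ 25.7 m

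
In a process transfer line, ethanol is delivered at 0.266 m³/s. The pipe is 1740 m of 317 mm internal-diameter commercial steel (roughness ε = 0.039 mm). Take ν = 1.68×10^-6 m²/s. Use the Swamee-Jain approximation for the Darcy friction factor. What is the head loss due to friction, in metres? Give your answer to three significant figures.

h_f ≈ 45.7 m

V = 4Q/(πD²) = 4·0.266/(π·0.317²) = 3.370 m/s
Re = VD/ν = 3.370·0.317/1.68×10^-6 = 6.36×10^5 → turbulent
ε/D = 0.039/317 = 1.23×10^-4
Swamee-Jain: f = 0.01438
h_f = f(L/D)V²/(2g) = 0.01438·(1740/0.317)·3.370²/(2·9.81) = 45.69 m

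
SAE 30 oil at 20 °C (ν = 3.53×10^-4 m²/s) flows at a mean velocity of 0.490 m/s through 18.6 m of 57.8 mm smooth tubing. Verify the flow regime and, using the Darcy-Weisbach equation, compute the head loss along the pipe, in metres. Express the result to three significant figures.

Re = VD/ν = 0.490·0.05780/3.53×10^-4 = 80.2 → laminar (Re < 2300)
f = 64/Re = 0.7977
h_f = f(L/D)V²/(2g) = 0.7977·(18.6/0.05780)·0.490²/(2·9.81) = 3.141 m

h_f ≈ 3.14 m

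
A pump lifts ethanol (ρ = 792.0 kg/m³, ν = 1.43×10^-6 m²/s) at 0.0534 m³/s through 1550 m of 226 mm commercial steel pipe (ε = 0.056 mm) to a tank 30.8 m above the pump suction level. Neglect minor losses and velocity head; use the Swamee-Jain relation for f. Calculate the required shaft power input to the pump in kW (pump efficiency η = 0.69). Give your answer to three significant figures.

V = 4Q/(πD²) = 1.331 m/s; Re = 2.10×10^5; ε/D = 2.48×10^-4; f = 0.01735
h_f = f(L/D)V²/2g = 10.75 m
Total head H = z + h_f = 30.8 + 10.75 = 41.55 m
P_hyd = ρgQH = 792.0·9.81·0.0534·41.55 = 17.24 kW
P_shaft = P_hyd/η = 17.24/0.69 = 24.98 kW

P_shaft ≈ 25.0 kW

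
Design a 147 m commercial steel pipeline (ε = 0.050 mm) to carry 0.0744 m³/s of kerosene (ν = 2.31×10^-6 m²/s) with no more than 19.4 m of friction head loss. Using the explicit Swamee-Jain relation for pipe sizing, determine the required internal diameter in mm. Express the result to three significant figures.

D ≈ 146 mm

Swamee-Jain (Type III): D = 0.66·[ε^1.25·(LQ²/(gh_f))^4.75 + ν·Q^9.4·(L/(gh_f))^5.2]^0.04
LQ²/(gh_f) = 0.004276; L/(gh_f) = 0.7724
Term 1 = ε^1.25·(…)^4.75 = 2.35×10^-17; Term 2 = ν·Q^9.4·(…)^5.2 = 1.49×10^-17
D = 0.66·(2.35×10^-17 + 1.49×10^-17)^0.04 = 0.1455 m = 146 mm
Check: V = 4.47 m/s, Re = 2.82×10^5, f = 0.01746, h_f = 18.0 m ≈ 19.4 m ✓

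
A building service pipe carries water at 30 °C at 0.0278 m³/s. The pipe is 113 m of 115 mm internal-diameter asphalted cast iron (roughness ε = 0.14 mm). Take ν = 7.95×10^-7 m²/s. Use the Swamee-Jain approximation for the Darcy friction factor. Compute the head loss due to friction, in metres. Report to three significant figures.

V = 4Q/(πD²) = 4·0.0278/(π·0.115²) = 2.676 m/s
Re = VD/ν = 2.676·0.115/7.95×10^-7 = 3.87×10^5 → turbulent
ε/D = 0.14/115 = 0.00122
Swamee-Jain: f = 0.02141
h_f = f(L/D)V²/(2g) = 0.02141·(113/0.115)·2.676²/(2·9.81) = 7.681 m

h_f ≈ 7.68 m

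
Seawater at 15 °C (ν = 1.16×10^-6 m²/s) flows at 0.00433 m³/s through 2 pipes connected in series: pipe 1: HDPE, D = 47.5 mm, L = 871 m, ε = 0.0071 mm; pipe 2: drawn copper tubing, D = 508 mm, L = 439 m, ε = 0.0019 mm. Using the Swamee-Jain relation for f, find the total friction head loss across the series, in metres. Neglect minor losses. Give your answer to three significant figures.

Pipe 1: V = 2.443 m/s, Re = 1.00×10^5, ε/D = 1.49×10^-4, f = 0.01872, h_1 = f(L/D)V²/2g = 104.5 m
Pipe 2: V = 0.02136 m/s, Re = 9360, ε/D = 3.74×10^-6, f = 0.03155, h_2 = f(L/D)V²/2g = 6.343×10^-4 m
Series → Q common, losses add: H = Σh = 104.5 m

H ≈ 104 m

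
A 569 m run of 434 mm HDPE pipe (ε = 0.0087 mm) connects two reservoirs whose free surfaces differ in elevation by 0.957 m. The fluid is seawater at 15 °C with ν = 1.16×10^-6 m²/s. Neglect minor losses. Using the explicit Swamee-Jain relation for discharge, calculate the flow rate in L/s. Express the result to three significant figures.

Swamee-Jain (Type II): Q = -0.965·√(gD⁵h_f/L)·ln[ε/(3.7D) + √(3.17ν²L/(gD³h_f))]
√(gD⁵h_f/L) = √(9.81·0.434⁵·0.957/569) = 0.01594
ε/(3.7D) = 5.42×10^-6; √(3.17ν²L/(gD³h_f)) = 5.62×10^-5
Q = -0.965·0.01594·ln(6.165×10^-5) = 0.1491 m³/s
Check: V = 1.01 m/s, Re = 3.77×10^5, f = 0.01404, h_f = 0.953 m ≈ 0.957 m ✓

Q ≈ 149 L/s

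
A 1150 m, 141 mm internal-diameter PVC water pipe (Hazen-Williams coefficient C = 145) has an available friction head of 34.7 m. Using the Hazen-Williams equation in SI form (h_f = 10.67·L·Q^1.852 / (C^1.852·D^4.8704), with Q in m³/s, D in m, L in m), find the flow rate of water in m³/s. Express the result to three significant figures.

Rearranging: Q = [h_f·C^1.852·D^4.8704 / (10.67·L)]^(1/1.852)
Q = [34.7·145^1.852·0.141^4.8704 / (10.67·1150)]^0.540 = 0.03531 m³/s

Q ≈ 0.0353 m³/s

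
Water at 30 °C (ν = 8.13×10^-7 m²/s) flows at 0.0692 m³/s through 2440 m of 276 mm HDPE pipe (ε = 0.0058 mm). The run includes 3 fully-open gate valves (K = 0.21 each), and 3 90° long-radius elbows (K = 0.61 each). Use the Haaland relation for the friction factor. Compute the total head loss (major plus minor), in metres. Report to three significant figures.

V = 4Q/(πD²) = 1.157 m/s; V²/2g = 0.06819 m
Re = 3.93×10^5, ε/D = 2.10×10^-5 → f = 0.01386 (Haaland)
Major: h_f = f(L/D)·V²/2g = 0.01386·8841·0.06819 = 8.353 m
Minor: ΣK = 2.46; h_m = ΣK·V²/2g = 0.1677 m
Total H_L = 8.353 + 0.1677 = 8.521 m

H_L ≈ 8.52 m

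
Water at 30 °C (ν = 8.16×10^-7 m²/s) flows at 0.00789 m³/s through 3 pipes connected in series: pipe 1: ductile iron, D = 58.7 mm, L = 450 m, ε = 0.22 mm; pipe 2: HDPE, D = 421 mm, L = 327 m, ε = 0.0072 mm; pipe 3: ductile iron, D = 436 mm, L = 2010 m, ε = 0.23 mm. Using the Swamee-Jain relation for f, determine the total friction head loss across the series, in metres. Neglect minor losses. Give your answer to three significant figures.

Pipe 1: V = 2.915 m/s, Re = 2.10×10^5, ε/D = 0.00375, f = 0.02861, h_1 = f(L/D)V²/2g = 95.01 m
Pipe 2: V = 0.05668 m/s, Re = 2.92×10^4, ε/D = 1.71×10^-5, f = 0.02357, h_2 = f(L/D)V²/2g = 0.002997 m
Pipe 3: V = 0.05285 m/s, Re = 2.82×10^4, ε/D = 5.28×10^-4, f = 0.02521, h_3 = f(L/D)V²/2g = 0.01654 m
Series → Q common, losses add: H = Σh = 95.03 m

H ≈ 95.0 m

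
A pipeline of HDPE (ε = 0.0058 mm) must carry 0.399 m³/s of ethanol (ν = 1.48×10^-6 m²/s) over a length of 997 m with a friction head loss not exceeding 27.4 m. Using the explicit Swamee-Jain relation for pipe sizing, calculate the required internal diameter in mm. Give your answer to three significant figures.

D ≈ 360 mm

Swamee-Jain (Type III): D = 0.66·[ε^1.25·(LQ²/(gh_f))^4.75 + ν·Q^9.4·(L/(gh_f))^5.2]^0.04
LQ²/(gh_f) = 0.5905; L/(gh_f) = 3.709
Term 1 = ε^1.25·(…)^4.75 = 2.33×10^-8; Term 2 = ν·Q^9.4·(…)^5.2 = 2.40×10^-7
D = 0.66·(2.33×10^-8 + 2.40×10^-7)^0.04 = 0.3600 m = 360 mm
Check: V = 3.92 m/s, Re = 9.53×10^5, f = 0.01208, h_f = 26.2 m ≈ 27.4 m ✓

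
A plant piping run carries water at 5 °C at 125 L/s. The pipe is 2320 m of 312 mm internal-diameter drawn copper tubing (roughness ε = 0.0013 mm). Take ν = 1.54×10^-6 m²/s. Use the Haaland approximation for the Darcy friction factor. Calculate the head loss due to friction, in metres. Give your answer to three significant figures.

h_f ≈ 14.3 m

V = 4Q/(πD²) = 4·0.125/(π·0.312²) = 1.635 m/s
Re = VD/ν = 1.635·0.312/1.54×10^-6 = 3.31×10^5 → turbulent
ε/D = 0.0013/312 = 4.17×10^-6
Haaland: f = 0.01412
h_f = f(L/D)V²/(2g) = 0.01412·(2320/0.312)·1.635²/(2·9.81) = 14.30 m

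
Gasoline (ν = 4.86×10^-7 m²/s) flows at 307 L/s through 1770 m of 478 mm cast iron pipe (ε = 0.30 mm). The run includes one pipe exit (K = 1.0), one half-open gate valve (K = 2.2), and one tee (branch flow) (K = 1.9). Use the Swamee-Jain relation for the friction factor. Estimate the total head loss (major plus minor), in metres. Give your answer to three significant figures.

H_L ≈ 10.7 m

V = 4Q/(πD²) = 1.711 m/s; V²/2g = 0.1492 m
Re = 1.68×10^6, ε/D = 6.28×10^-4 → f = 0.01792 (Swamee-Jain)
Major: h_f = f(L/D)·V²/2g = 0.01792·3703·0.1492 = 9.897 m
Minor: ΣK = 5.10; h_m = ΣK·V²/2g = 0.7608 m
Total H_L = 9.897 + 0.7608 = 10.66 m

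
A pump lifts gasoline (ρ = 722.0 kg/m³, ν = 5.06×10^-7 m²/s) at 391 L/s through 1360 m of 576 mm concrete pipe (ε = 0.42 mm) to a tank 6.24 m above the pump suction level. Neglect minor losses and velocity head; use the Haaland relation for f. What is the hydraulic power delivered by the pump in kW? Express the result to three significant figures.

V = 4Q/(πD²) = 1.501 m/s; Re = 1.71×10^6; ε/D = 7.29×10^-4; f = 0.01844
h_f = f(L/D)V²/2g = 4.997 m
Total head H = z + h_f = 6.24 + 4.997 = 11.24 m
P_hyd = ρgQH = 722.0·9.81·0.391·11.24 = 31.12 kW

P_hyd ≈ 31.1 kW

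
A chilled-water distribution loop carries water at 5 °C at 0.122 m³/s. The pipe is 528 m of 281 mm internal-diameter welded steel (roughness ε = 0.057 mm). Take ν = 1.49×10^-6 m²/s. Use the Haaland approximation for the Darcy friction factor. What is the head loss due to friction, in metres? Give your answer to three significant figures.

h_f ≈ 5.83 m

V = 4Q/(πD²) = 4·0.122/(π·0.281²) = 1.967 m/s
Re = VD/ν = 1.967·0.281/1.49×10^-6 = 3.71×10^5 → turbulent
ε/D = 0.057/281 = 2.03×10^-4
Haaland: f = 0.01573
h_f = f(L/D)V²/(2g) = 0.01573·(528/0.281)·1.967²/(2·9.81) = 5.831 m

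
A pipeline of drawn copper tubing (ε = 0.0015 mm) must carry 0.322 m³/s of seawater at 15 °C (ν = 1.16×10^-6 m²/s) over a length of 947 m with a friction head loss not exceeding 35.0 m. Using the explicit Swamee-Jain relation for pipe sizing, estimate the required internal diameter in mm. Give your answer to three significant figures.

D ≈ 308 mm

Swamee-Jain (Type III): D = 0.66·[ε^1.25·(LQ²/(gh_f))^4.75 + ν·Q^9.4·(L/(gh_f))^5.2]^0.04
LQ²/(gh_f) = 0.2860; L/(gh_f) = 2.758
Term 1 = ε^1.25·(…)^4.75 = 1.37×10^-10; Term 2 = ν·Q^9.4·(…)^5.2 = 5.36×10^-9
D = 0.66·(1.37×10^-10 + 5.36×10^-9)^0.04 = 0.3084 m = 308 mm
Check: V = 4.31 m/s, Re = 1.15×10^6, f = 0.01148, h_f = 33.4 m ≈ 35.0 m ✓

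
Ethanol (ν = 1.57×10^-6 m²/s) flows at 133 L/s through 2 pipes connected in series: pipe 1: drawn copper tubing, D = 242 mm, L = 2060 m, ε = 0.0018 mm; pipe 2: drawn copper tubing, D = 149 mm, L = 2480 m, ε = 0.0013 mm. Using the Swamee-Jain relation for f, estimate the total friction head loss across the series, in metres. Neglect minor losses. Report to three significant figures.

Pipe 1: V = 2.892 m/s, Re = 4.46×10^5, ε/D = 7.44×10^-6, f = 0.01348, h_1 = f(L/D)V²/2g = 48.88 m
Pipe 2: V = 7.628 m/s, Re = 7.24×10^5, ε/D = 8.72×10^-6, f = 0.01244, h_2 = f(L/D)V²/2g = 614.1 m
Series → Q common, losses add: H = Σh = 663.0 m

H ≈ 663 m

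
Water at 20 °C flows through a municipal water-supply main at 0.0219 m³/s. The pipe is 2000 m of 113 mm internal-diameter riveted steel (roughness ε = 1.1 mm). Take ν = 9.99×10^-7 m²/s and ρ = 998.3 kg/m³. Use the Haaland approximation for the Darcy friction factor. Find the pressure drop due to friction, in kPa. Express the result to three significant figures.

Δp ≈ 1600 kPa

V = 4Q/(πD²) = 4·0.0219/(π·0.113²) = 2.184 m/s
Re = VD/ν = 2.184·0.113/9.99×10^-7 = 2.47×10^5 → turbulent
ε/D = 1.1/113 = 0.00973
Haaland: f = 0.03787
h_f = f(L/D)V²/(2g) = 0.03787·(2000/0.113)·2.184²/(2·9.81) = 162.9 m
Δp = ρg·h_f = 998.3·9.81·162.9 = 1595 kPa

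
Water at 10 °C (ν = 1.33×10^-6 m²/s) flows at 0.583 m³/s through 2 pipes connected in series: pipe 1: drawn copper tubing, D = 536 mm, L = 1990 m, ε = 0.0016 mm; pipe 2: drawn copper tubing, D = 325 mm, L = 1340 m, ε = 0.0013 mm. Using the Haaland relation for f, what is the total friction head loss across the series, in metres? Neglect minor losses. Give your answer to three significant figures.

Pipe 1: V = 2.584 m/s, Re = 1.04×10^6, ε/D = 2.99×10^-6, f = 0.01156, h_1 = f(L/D)V²/2g = 14.60 m
Pipe 2: V = 7.028 m/s, Re = 1.72×10^6, ε/D = 4.00×10^-6, f = 0.01070, h_2 = f(L/D)V²/2g = 111.0 m
Series → Q common, losses add: H = Σh = 125.6 m

H ≈ 126 m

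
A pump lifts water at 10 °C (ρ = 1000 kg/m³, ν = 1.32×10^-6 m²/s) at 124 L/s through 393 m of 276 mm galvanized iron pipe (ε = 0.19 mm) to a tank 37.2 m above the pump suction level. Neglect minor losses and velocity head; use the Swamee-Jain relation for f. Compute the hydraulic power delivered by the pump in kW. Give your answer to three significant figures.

V = 4Q/(πD²) = 2.073 m/s; Re = 4.33×10^5; ε/D = 6.88×10^-4; f = 0.01898
h_f = f(L/D)V²/2g = 5.916 m
Total head H = z + h_f = 37.2 + 5.916 = 43.12 m
P_hyd = ρgQH = 1000·9.81·0.124·43.12 = 52.45 kW

P_hyd ≈ 52.4 kW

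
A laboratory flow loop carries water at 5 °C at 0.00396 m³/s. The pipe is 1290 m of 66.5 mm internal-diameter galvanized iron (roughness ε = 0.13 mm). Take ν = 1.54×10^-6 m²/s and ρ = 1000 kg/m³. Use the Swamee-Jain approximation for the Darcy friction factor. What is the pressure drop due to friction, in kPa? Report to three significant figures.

Δp ≈ 337 kPa

V = 4Q/(πD²) = 4·0.00396/(π·0.0665²) = 1.140 m/s
Re = VD/ν = 1.140·0.0665/1.54×10^-6 = 4.92×10^4 → turbulent
ε/D = 0.13/66.5 = 0.00195
Swamee-Jain: f = 0.02671
h_f = f(L/D)V²/(2g) = 0.02671·(1290/0.0665)·1.140²/(2·9.81) = 34.32 m
Δp = ρg·h_f = 1000·9.81·34.32 = 336.7 kPa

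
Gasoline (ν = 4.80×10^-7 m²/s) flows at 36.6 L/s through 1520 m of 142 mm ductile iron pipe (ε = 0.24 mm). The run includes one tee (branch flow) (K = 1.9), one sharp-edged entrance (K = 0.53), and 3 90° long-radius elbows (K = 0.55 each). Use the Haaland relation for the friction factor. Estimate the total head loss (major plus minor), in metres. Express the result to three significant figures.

V = 4Q/(πD²) = 2.311 m/s; V²/2g = 0.2722 m
Re = 6.84×10^5, ε/D = 0.00169 → f = 0.02272 (Haaland)
Major: h_f = f(L/D)·V²/2g = 0.02272·10704·0.2722 = 66.20 m
Minor: ΣK = 4.08; h_m = ΣK·V²/2g = 1.111 m
Total H_L = 66.20 + 1.111 = 67.31 m

H_L ≈ 67.3 m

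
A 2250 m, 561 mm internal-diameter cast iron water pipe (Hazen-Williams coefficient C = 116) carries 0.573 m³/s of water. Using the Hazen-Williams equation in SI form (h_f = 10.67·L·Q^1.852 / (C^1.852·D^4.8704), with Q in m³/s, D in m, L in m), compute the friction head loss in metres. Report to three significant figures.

h_f = 10.67·2250·0.573^1.852 / (116^1.852·0.561^4.8704) = 21.46 m

h_f ≈ 21.5 m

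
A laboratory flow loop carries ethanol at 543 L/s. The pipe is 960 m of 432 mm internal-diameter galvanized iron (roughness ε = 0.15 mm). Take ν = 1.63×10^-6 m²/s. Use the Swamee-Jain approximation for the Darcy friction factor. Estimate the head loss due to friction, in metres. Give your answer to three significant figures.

V = 4Q/(πD²) = 4·0.543/(π·0.432²) = 3.705 m/s
Re = VD/ν = 3.705·0.432/1.63×10^-6 = 9.82×10^5 → turbulent
ε/D = 0.15/432 = 3.47×10^-4
Swamee-Jain: f = 0.01617
h_f = f(L/D)V²/(2g) = 0.01617·(960/0.432)·3.705²/(2·9.81) = 25.14 m

h_f ≈ 25.1 m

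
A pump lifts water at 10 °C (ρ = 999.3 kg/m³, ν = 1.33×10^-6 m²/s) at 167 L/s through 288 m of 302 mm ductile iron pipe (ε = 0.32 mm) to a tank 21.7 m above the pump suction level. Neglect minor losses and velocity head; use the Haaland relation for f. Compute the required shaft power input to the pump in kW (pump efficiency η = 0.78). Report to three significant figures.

V = 4Q/(πD²) = 2.331 m/s; Re = 5.29×10^5; ε/D = 0.00106; f = 0.02043
h_f = f(L/D)V²/2g = 5.397 m
Total head H = z + h_f = 21.7 + 5.397 = 27.10 m
P_hyd = ρgQH = 999.3·9.81·0.167·27.10 = 44.36 kW
P_shaft = P_hyd/η = 44.36/0.78 = 56.87 kW

P_shaft ≈ 56.9 kW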